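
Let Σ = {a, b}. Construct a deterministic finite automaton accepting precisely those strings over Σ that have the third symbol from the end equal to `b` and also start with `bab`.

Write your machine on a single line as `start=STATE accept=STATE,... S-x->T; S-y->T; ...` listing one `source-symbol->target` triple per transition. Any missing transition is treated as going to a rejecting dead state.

Handle the two conditions separately and then intersect. One (15 states) tracks the last 3 symbols read; the other (5 states) tracks whether the input so far still matches the prefix `bab`. Each combined state is a pair, one component from each; accept when both components accept.
With 23 states:
          a    b  
>  q0     q1   q2 
   q1     q3   q4 
   q2     q5   q6 
   q3     q7   q8 
   q4     q9  q10 
   q5    q11  q12 
   q6    q13  q14 
   q7     q7   q8 
   q8     q9  q10 
   q9    q11  q15 
   q10   q13  q14 
   q11    q7   q8 
 * q12   q16  q17 
   q13   q11  q15 
   q14   q13  q14 
   q15    q9  q10 
   q16   q18  q12 
   q17   q19  q20 
 * q18   q21  q22 
 * q19   q18  q12 
 * q20   q19  q20 
   q21   q21  q22 
   q22   q16  q17 
(> = start, * = accepting)

start=q0; accept=q12,q18,q19,q20; q0-a->q1; q0-b->q2; q1-a->q3; q1-b->q4; q2-a->q5; q2-b->q6; q3-a->q7; q3-b->q8; q4-a->q9; q4-b->q10; q5-a->q11; q5-b->q12; q6-a->q13; q6-b->q14; q7-a->q7; q7-b->q8; q8-a->q9; q8-b->q10; q9-a->q11; q9-b->q15; q10-a->q13; q10-b->q14; q11-a->q7; q11-b->q8; q12-a->q16; q12-b->q17; q13-a->q11; q13-b->q15; q14-a->q13; q14-b->q14; q15-a->q9; q15-b->q10; q16-a->q18; q16-b->q12; q17-a->q19; q17-b->q20; q18-a->q21; q18-b->q22; q19-a->q18; q19-b->q12; q20-a->q19; q20-b->q20; q21-a->q21; q21-b->q22; q22-a->q16; q22-b->q17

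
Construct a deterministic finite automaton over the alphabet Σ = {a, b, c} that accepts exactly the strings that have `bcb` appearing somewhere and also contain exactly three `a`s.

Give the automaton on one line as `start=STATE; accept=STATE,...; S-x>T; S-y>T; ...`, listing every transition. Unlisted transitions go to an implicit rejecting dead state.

start=S0; accept=S18; S0-a>S1; S0-b>S2; S0-c>S0; S1-a>S3; S1-b>S4; S1-c>S1; S2-a>S1; S2-b>S2; S2-c>S5; S3-a>S6; S3-b>S7; S3-c>S3; S4-a>S3; S4-b>S4; S4-c>S8; S5-a>S1; S5-b>S9; S5-c>S0; S6-a>S10; S6-b>S11; S6-c>S6; S7-a>S6; S7-b>S7; S7-c>S12; S8-a>S3; S8-b>S13; S8-c>S1; S9-a>S13; S9-b>S9; S9-c>S9; S10-a>S10; S10-b>S14; S10-c>S10; S11-a>S10; S11-b>S11; S11-c>S15; S12-a>S6; S12-b>S16; S12-c>S3; S13-a>S16; S13-b>S13; S13-c>S13; S14-a>S10; S14-b>S14; S14-c>S17; S15-a>S10; S15-b>S18; S15-c>S6; S16-a>S18; S16-b>S16; S16-c>S16; S17-a>S10; S17-b>S19; S17-c>S10; S18-a>S19; S18-b>S18; S18-c>S18; S19-a>S19; S19-b>S19; S19-c>S19

Build one automaton per condition and run them in lockstep. The first has 4 states tracking whether and how much of `bcb` has been seen; the second has 5 states tracking the count of `a`s, saturating at 4. A product state is a pair (one from each), accepting exactly when both do.
          a    b    c  
>  S0     S1   S2   S0 
   S1     S3   S4   S1 
   S2     S1   S2   S5 
   S3     S6   S7   S3 
   S4     S3   S4   S8 
   S5     S1   S9   S0 
   S6    S10  S11   S6 
   S7     S6   S7  S12 
   S8     S3  S13   S1 
   S9    S13   S9   S9 
   S10   S10  S14  S10 
   S11   S10  S11  S15 
   S12    S6  S16   S3 
   S13   S16  S13  S13 
   S14   S10  S14  S17 
   S15   S10  S18   S6 
   S16   S18  S16  S16 
   S17   S10  S19  S10 
 * S18   S19  S18  S18 
   S19   S19  S19  S19 
(> = start, * = accepting)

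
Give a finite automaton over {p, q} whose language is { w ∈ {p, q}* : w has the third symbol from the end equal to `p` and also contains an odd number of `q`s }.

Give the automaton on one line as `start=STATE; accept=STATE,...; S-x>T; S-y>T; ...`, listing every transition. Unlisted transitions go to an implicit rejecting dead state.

Run two small machines in parallel and take their product. One (15 states) tracks the last 3 symbols read; the other (2 states) tracks the count of `q`s modulo 2. Each combined state is a pair, one component from each; accept when both components accept.
23 states suffice.
       p  q 
>  A   B  C 
   B   D  E 
   C   F  G 
   D   H  I 
   E   J  K 
   F   L  M 
   G   N  O 
   H   H  I 
 * I   J  K 
 * J   L  M 
   K   N  O 
   L   P  Q 
   M   R  S 
   N   T  U 
   O   V  W 
 * P   P  Q 
   Q   R  S 
   R   T  U 
 * S   V  W 
   T   H  I 
   U   J  K 
   V   L  M 
   W   N  O 
(> = start, * = accepting)

start=A; accept=I,J,P,S; A-p>B; A-q>C; B-p>D; B-q>E; C-p>F; C-q>G; D-p>H; D-q>I; E-p>J; E-q>K; F-p>L; F-q>M; G-p>N; G-q>O; H-p>H; H-q>I; I-p>J; I-q>K; J-p>L; J-q>M; K-p>N; K-q>O; L-p>P; L-q>Q; M-p>R; M-q>S; N-p>T; N-q>U; O-p>V; O-q>W; P-p>P; P-q>Q; Q-p>R; Q-q>S; R-p>T; R-q>U; S-p>V; S-q>W; T-p>H; T-q>I; U-p>J; U-q>K; V-p>L; V-q>M; W-p>N; W-q>O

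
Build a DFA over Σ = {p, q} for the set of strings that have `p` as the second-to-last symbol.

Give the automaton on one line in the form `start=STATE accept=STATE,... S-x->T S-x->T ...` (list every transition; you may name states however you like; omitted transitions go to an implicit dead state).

A DFA must remember the last 2 symbols (since which symbol is second-to-last isn't known until the input ends). Use one state per possible window of the last ≤2 symbols; accept from those whose window starts with `p`.
        p   q  
>  s0   s1  s2 
   s1   s3  s4 
   s2   s5  s6 
 * s3   s3  s4 
 * s4   s5  s6 
   s5   s3  s4 
   s6   s5  s6 
(> = start, * = accepting)

start=s0 accept=s3,s4 s0-p->s1 s0-q->s2 s1-p->s3 s1-q->s4 s2-p->s5 s2-q->s6 s3-p->s3 s3-q->s4 s4-p->s5 s4-q->s6 s5-p->s3 s5-q->s4 s6-p->s5 s6-q->s6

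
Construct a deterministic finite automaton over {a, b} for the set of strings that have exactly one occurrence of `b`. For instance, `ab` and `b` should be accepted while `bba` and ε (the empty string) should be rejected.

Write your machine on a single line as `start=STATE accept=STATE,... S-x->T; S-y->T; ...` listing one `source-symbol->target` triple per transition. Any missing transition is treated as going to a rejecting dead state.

Count `b`s, saturating at 2: state q0 means no `b` yet, q1 means one `b` seen, q2 means more than one. Each `b` increments (capped at q2); other symbols loop. Accept from {q1}.
3 states suffice.
        a   b  
>  q0   q0  q1 
 * q1   q1  q2 
   q2   q2  q2 
(> = start, * = accepting)

start=q0; accept=q1; q0-a->q0; q0-b->q1; q1-a->q1; q1-b->q2; q2-a->q2; q2-b->q2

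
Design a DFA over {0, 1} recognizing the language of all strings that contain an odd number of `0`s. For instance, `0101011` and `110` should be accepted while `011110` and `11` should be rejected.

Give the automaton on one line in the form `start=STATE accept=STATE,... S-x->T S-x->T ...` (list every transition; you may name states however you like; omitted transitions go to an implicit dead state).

start=q0 accept=q1 q0-0->q1 q0-1->q0 q1-0->q0 q1-1->q1

Keep the running count of `0`s modulo 2: each `0` advances along the cycle q0 → q1 → q0 while other symbols loop. Accept at q1.
2 states suffice.
        0   1  
>  q0   q1  q0 
 * q1   q0  q1 
(> = start, * = accepting)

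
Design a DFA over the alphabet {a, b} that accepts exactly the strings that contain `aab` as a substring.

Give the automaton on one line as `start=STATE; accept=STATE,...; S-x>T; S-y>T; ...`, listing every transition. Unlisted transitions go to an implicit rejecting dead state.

States s0..s2 record the length of the longest prefix of `aab` that matches the current input suffix. Reaching s3 means `aab` has been seen, and we stay there forever. Accept from s3.
        a   b  
>  s0   s1  s0 
   s1   s2  s0 
   s2   s2  s3 
 * s3   s3  s3 
(> = start, * = accepting)

start=s0; accept=s3; s0-a>s1; s0-b>s0; s1-a>s2; s1-b>s0; s2-a>s2; s2-b>s3; s3-a>s3; s3-b>s3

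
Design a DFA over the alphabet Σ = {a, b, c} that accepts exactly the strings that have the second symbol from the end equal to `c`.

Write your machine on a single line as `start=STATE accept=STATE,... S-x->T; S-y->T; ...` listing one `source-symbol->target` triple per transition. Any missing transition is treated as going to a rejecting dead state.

A DFA must remember the last 2 symbols (since which symbol is second-to-last isn't known until the input ends). Use one state per possible window of the last ≤2 symbols; accept from those whose window starts with `c`.
With 13 states:
          a    b    c  
>  q0     q1   q2   q3 
   q1     q4   q5   q6 
   q2     q7   q8   q9 
   q3    q10  q11  q12 
   q4     q4   q5   q6 
   q5     q7   q8   q9 
   q6    q10  q11  q12 
   q7     q4   q5   q6 
   q8     q7   q8   q9 
   q9    q10  q11  q12 
 * q10    q4   q5   q6 
 * q11    q7   q8   q9 
 * q12   q10  q11  q12 
(> = start, * = accepting)

start=q0; accept=q10,q11,q12; q0-a->q1; q0-b->q2; q0-c->q3; q1-a->q4; q1-b->q5; q1-c->q6; q2-a->q7; q2-b->q8; q2-c->q9; q3-a->q10; q3-b->q11; q3-c->q12; q4-a->q4; q4-b->q5; q4-c->q6; q5-a->q7; q5-b->q8; q5-c->q9; q6-a->q10; q6-b->q11; q6-c->q12; q7-a->q4; q7-b->q5; q7-c->q6; q8-a->q7; q8-b->q8; q8-c->q9; q9-a->q10; q9-b->q11; q9-c->q12; q10-a->q4; q10-b->q5; q10-c->q6; q11-a->q7; q11-b->q8; q11-c->q9; q12-a->q10; q12-b->q11; q12-c->q12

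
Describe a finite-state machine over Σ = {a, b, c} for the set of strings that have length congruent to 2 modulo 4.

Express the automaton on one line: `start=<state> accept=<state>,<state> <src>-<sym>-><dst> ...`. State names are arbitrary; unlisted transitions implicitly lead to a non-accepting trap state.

Only the length mod 4 matters, so use a 4-cycle: from any state, every input symbol moves to the next state, wrapping q3 back to q0. Mark q2 accepting.
A 4-state machine:
        a   b   c  
>  q0   q1  q1  q1 
   q1   q2  q2  q2 
 * q2   q3  q3  q3 
   q3   q0  q0  q0 
(> = start, * = accepting)

start=q0 accept=q2 q0-a->q1 q0-b->q1 q0-c->q1 q1-a->q2 q1-b->q2 q1-c->q2 q2-a->q3 q2-b->q3 q2-c->q3 q3-a->q0 q3-b->q0 q3-c->q0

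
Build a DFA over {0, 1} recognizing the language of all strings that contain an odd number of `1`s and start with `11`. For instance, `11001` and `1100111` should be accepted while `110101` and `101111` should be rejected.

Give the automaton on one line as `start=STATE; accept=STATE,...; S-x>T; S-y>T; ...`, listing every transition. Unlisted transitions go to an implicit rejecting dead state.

Build one automaton per condition and run them in lockstep. The first has 2 states tracking the count of `1`s modulo 2; the second has 4 states tracking whether the input so far still matches the prefix `11`. A product state is a pair (one from each), accepting exactly when both do.
With 6 states:
       0  1 
>  A   B  C 
   B   B  D 
   C   D  E 
   D   D  B 
   E   E  F 
 * F   F  E 
(> = start, * = accepting)

start=A; accept=F; A-0>B; A-1>C; B-0>B; B-1>D; C-0>D; C-1>E; D-0>D; D-1>B; E-0>E; E-1>F; F-0>F; F-1>E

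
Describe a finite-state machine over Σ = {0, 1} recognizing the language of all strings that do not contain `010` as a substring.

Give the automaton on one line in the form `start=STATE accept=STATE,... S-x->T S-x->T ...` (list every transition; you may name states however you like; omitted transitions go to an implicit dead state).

start=A accept=A,B,C A-0->B A-1->A B-0->B B-1->C C-0->D C-1->A D-0->D D-1->D

This is the complement of 'contains `010`'. Use the same substring-matching states — A through D holding how much of `010` has just been matched — but flip the accepting set: everything except the trap D accepts.
With 4 states:
       0  1 
>* A   B  A 
 * B   B  C 
 * C   D  A 
   D   D  D 
(> = start, * = accepting)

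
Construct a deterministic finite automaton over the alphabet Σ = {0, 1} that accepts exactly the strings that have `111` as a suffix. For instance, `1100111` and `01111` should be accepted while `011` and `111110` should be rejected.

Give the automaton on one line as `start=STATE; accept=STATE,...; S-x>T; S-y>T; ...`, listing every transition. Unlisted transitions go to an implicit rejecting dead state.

Remember how much of `111` the current input suffix matches. State q0 means no match yet; q1 means the last symbol is `1`; q2 means the last 2 symbols are `11`; q3 means the last 3 symbols are `111`. Only q3 accepts. On a mismatch, fall back to the longest proper suffix that is still a prefix of `111`.
        0   1  
>  q0   q0  q1 
   q1   q0  q2 
   q2   q0  q3 
 * q3   q0  q3 
(> = start, * = accepting)

start=q0; accept=q3; q0-0>q0; q0-1>q1; q1-0>q0; q1-1>q2; q2-0>q0; q2-1>q3; q3-0>q0; q3-1>q3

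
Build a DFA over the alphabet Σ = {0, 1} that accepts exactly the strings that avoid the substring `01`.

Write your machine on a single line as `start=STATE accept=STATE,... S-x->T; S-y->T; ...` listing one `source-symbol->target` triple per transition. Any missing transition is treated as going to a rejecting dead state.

start=q0; accept=q0,q1; q0-0->q1; q0-1->q0; q1-0->q1; q1-1->q2; q2-0->q2; q2-1->q2

This is the complement of 'contains `01`'. Use the same substring-matching states — q0 through q2 holding how much of `01` has just been matched — but flip the accepting set: everything except the trap q2 accepts.
        0   1  
>* q0   q1  q0 
 * q1   q1  q2 
   q2   q2  q2 
(> = start, * = accepting)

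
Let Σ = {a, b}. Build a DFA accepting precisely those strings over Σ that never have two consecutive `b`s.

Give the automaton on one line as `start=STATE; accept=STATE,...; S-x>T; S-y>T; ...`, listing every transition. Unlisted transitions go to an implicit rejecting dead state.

Track partial matches of the forbidden pattern `bb`. State q2 is a dead state reached once `bb` has occurred; every other state accepts. q0 means no part of `bb` is currently matched.
With 3 states:
        a   b  
>* q0   q0  q1 
 * q1   q0  q2 
   q2   q2  q2 
(> = start, * = accepting)

start=q0; accept=q0,q1; q0-a>q0; q0-b>q1; q1-a>q0; q1-b>q2; q2-a>q2; q2-b>q2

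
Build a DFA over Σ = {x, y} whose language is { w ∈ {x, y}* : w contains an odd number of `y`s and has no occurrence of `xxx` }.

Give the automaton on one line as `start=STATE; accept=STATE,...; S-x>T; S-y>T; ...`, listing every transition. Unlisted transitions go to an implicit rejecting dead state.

start=S0; accept=S2,S4,S6; S0-x>S1; S0-y>S2; S1-x>S3; S1-y>S2; S2-x>S4; S2-y>S0; S3-x>S5; S3-y>S2; S4-x>S6; S4-y>S0; S5-x>S5; S5-y>S5; S6-x>S5; S6-y>S0

Build one automaton per condition and run them in lockstep. The first has 2 states tracking the count of `y`s modulo 2; the second has 4 states tracking partial matches of the forbidden pattern `xxx`. A product state is a pair (one from each), accepting exactly when both do. Equivalent product states are then merged.
A 7-state machine:
        x   y  
>  S0   S1  S2 
   S1   S3  S2 
 * S2   S4  S0 
   S3   S5  S2 
 * S4   S6  S0 
   S5   S5  S5 
 * S6   S5  S0 
(> = start, * = accepting)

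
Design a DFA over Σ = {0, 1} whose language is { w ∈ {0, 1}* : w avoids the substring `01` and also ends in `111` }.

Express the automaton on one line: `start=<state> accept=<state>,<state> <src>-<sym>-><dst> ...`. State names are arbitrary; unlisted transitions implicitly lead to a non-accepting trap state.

start=q0 accept=q7 q0-0->q1 q0-1->q2 q1-0->q1 q1-1->q3 q2-0->q1 q2-1->q4 q3-0->q5 q3-1->q6 q4-0->q1 q4-1->q7 q5-0->q5 q5-1->q3 q6-0->q5 q6-1->q8 q7-0->q1 q7-1->q7 q8-0->q5 q8-1->q8

Build one automaton per condition and run them in lockstep. The first has 3 states tracking partial matches of the forbidden pattern `01`; the second has 4 states tracking how much of the suffix `111` has currently been matched. A product state is a pair (one from each), accepting exactly when both do.
        0   1  
>  q0   q1  q2 
   q1   q1  q3 
   q2   q1  q4 
   q3   q5  q6 
   q4   q1  q7 
   q5   q5  q3 
   q6   q5  q8 
 * q7   q1  q7 
   q8   q5  q8 
(> = start, * = accepting)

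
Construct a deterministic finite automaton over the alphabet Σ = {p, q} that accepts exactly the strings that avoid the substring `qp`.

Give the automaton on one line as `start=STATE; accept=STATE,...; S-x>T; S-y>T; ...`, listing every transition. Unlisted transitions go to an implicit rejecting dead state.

start=s0; accept=s0,s1; s0-p>s0; s0-q>s1; s1-p>s2; s1-q>s1; s2-p>s2; s2-q>s2

Track partial matches of the forbidden pattern `qp`. State s2 is a dead state reached once `qp` has occurred; every other state accepts. s0 means no part of `qp` is currently matched.
3 states suffice.
        p   q  
>* s0   s0  s1 
 * s1   s2  s1 
   s2   s2  s2 
(> = start, * = accepting)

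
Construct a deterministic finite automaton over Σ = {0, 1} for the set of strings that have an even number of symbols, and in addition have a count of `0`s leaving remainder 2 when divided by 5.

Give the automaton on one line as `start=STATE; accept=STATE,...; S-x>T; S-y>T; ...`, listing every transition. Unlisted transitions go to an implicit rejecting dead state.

start=q0; accept=q3; q0-0>q1; q0-1>q2; q1-0>q3; q1-1>q4; q2-0>q4; q2-1>q0; q3-0>q5; q3-1>q6; q4-0>q6; q4-1>q1; q5-0>q7; q5-1>q8; q6-0>q8; q6-1>q3; q7-0>q2; q7-1>q9; q8-0>q9; q8-1>q5; q9-0>q0; q9-1>q7

Build one automaton per condition and run them in lockstep. The first has 2 states tracking the input length modulo 2; the second has 5 states tracking the count of `0`s modulo 5. A product state is a pair (one from each), accepting exactly when both do.
With 10 states:
        0   1  
>  q0   q1  q2 
   q1   q3  q4 
   q2   q4  q0 
 * q3   q5  q6 
   q4   q6  q1 
   q5   q7  q8 
   q6   q8  q3 
   q7   q2  q9 
   q8   q9  q5 
   q9   q0  q7 
(> = start, * = accepting)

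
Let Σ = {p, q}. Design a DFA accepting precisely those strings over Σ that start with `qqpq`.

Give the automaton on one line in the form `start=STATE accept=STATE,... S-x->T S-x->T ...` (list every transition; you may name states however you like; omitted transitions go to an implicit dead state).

Walk along `qqpq` while the input agrees: from A take `q` to B, and so on. Any deviation drops to the rejecting sink F. Once E is reached the prefix is confirmed and every continuation is accepted.
With 6 states:
       p  q 
>  A   F  B 
   B   F  C 
   C   D  F 
   D   F  E 
 * E   E  E 
   F   F  F 
(> = start, * = accepting)

start=A accept=E A-p->F A-q->B B-p->F B-q->C C-p->D C-q->F D-p->F D-q->E E-p->E E-q->E F-p->F F-q->F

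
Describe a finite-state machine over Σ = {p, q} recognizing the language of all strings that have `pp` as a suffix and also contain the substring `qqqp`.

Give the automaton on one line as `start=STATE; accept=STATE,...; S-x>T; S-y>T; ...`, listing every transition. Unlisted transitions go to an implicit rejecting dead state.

start=S0; accept=S5; S0-p>S0; S0-q>S1; S1-p>S0; S1-q>S2; S2-p>S0; S2-q>S3; S3-p>S4; S3-q>S3; S4-p>S5; S4-q>S3; S5-p>S5; S5-q>S3

Build one automaton per condition and run them in lockstep. One (3 states) tracks how much of the suffix `pp` has currently been matched; the other (5 states) tracks whether and how much of `qqqp` has been seen. Each combined state is a pair, one component from each; accept when both components accept. Minimizing collapses redundant product states.
A 6-state machine:
        p   q  
>  S0   S0  S1 
   S1   S0  S2 
   S2   S0  S3 
   S3   S4  S3 
   S4   S5  S3 
 * S5   S5  S3 
(> = start, * = accepting)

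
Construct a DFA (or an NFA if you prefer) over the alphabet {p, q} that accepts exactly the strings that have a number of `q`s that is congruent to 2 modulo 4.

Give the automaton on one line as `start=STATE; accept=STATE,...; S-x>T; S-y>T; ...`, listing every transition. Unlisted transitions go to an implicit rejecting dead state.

The only thing that matters is how many `q`s have appeared, reduced mod 4. Use one state per residue: A for 0, …, D for 3. Reading `q` moves to the next residue; anything else stays put. C is accepting.
A 4-state machine:
       p  q 
>  A   A  B 
   B   B  C 
 * C   C  D 
   D   D  A 
(> = start, * = accepting)

start=A; accept=C; A-p>A; A-q>B; B-p>B; B-q>C; C-p>C; C-q>D; D-p>D; D-q>A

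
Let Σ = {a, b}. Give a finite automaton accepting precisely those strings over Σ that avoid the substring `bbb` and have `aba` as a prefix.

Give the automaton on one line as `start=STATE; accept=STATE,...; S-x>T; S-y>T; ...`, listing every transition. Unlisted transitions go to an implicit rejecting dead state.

start=q0; accept=q6,q8,q9; q0-a>q1; q0-b>q2; q1-a>q3; q1-b>q4; q2-a>q3; q2-b>q5; q3-a>q3; q3-b>q2; q4-a>q6; q4-b>q5; q5-a>q3; q5-b>q7; q6-a>q6; q6-b>q8; q7-a>q7; q7-b>q7; q8-a>q6; q8-b>q9; q9-a>q6; q9-b>q10; q10-a>q10; q10-b>q10

Build one automaton per condition and run them in lockstep. One (4 states) tracks partial matches of the forbidden pattern `bbb`; the other (5 states) tracks whether the input so far still matches the prefix `aba`. Each combined state is a pair, one component from each; accept when both components accept.
With 11 states:
          a    b  
>  q0     q1   q2 
   q1     q3   q4 
   q2     q3   q5 
   q3     q3   q2 
   q4     q6   q5 
   q5     q3   q7 
 * q6     q6   q8 
   q7     q7   q7 
 * q8     q6   q9 
 * q9     q6  q10 
   q10   q10  q10 
(> = start, * = accepting)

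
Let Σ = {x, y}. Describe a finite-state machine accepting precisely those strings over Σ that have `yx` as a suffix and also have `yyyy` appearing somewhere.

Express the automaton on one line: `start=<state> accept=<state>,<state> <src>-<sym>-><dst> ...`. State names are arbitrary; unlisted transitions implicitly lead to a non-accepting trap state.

start=S0 accept=S5 S0-x->S0 S0-y->S1 S1-x->S0 S1-y->S2 S2-x->S0 S2-y->S3 S3-x->S0 S3-y->S4 S4-x->S5 S4-y->S4 S5-x->S6 S5-y->S4 S6-x->S6 S6-y->S4

Build one automaton per condition and run them in lockstep. One (3 states) tracks how much of the suffix `yx` has currently been matched; the other (5 states) tracks whether and how much of `yyyy` has been seen. Each combined state is a pair, one component from each; accept when both components accept. After merging equivalent states the machine shrinks.
A 7-state machine:
        x   y  
>  S0   S0  S1 
   S1   S0  S2 
   S2   S0  S3 
   S3   S0  S4 
   S4   S5  S4 
 * S5   S6  S4 
   S6   S6  S4 
(> = start, * = accepting)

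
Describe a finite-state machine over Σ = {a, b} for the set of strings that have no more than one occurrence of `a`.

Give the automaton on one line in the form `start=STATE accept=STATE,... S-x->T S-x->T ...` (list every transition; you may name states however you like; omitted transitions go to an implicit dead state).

Count `a`s, saturating at 2: state q0 means no `a` yet, q1 means one `a` seen, q2 means more than one. Each `a` increments (capped at q2); other symbols loop. Accept from {q0, q1}.
With 3 states:
        a   b  
>* q0   q1  q0 
 * q1   q2  q1 
   q2   q2  q2 
(> = start, * = accepting)

start=q0 accept=q0,q1 q0-a->q1 q0-b->q0 q1-a->q2 q1-b->q1 q2-a->q2 q2-b->q2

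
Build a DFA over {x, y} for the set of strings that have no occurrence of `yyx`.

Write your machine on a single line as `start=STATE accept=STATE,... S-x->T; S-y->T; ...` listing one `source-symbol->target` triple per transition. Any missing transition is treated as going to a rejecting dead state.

start=A; accept=A,B,C; A-x->A; A-y->B; B-x->A; B-y->C; C-x->D; C-y->C; D-x->D; D-y->D

This is the complement of 'contains `yyx`'. Use the same substring-matching states — A through D holding how much of `yyx` has just been matched — but flip the accepting set: everything except the trap D accepts.
A 4-state machine:
       x  y 
>* A   A  B 
 * B   A  C 
 * C   D  C 
   D   D  D 
(> = start, * = accepting)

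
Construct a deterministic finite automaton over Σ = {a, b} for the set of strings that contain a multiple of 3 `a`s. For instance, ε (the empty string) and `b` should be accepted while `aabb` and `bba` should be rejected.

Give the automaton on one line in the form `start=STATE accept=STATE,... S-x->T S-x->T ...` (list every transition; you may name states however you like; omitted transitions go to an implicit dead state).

start=q0 accept=q0 q0-a->q1 q0-b->q0 q1-a->q2 q1-b->q1 q2-a->q0 q2-b->q2

Keep the running count of `a`s modulo 3: each `a` advances along the cycle q0 → q1 → q2 → q0 while other symbols loop. Accept at q0.
A 3-state machine:
        a   b  
>* q0   q1  q0 
   q1   q2  q1 
   q2   q0  q2 
(> = start, * = accepting)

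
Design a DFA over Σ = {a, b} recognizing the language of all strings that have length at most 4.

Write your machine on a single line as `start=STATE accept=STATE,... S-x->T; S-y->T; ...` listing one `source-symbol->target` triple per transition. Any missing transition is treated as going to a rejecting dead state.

start=s0; accept=s0,s1,s2,s3,s4; s0-a->s1; s0-b->s1; s1-a->s2; s1-b->s2; s2-a->s3; s2-b->s3; s3-a->s4; s3-b->s4; s4-a->s5; s4-b->s5; s5-a->s5; s5-b->s5

We only need to distinguish lengths 0, 1, …, 4, and '>4'. Chain s0 → s1 → s2 → s3 → s4 → s5 on every symbol, with s5 looping. Accepting states: {s0, s1, s2, s3, s4}.
With 6 states:
        a   b  
>* s0   s1  s1 
 * s1   s2  s2 
 * s2   s3  s3 
 * s3   s4  s4 
 * s4   s5  s5 
   s5   s5  s5 
(> = start, * = accepting)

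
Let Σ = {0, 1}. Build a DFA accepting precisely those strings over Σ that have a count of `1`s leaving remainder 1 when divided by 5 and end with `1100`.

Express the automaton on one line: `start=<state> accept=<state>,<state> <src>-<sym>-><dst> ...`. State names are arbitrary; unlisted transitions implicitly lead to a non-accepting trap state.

start=A accept=I A-0->A A-1->B B-0->B B-1->C C-0->C C-1->D D-0->D D-1->E E-0->E E-1->F F-0->A F-1->G G-0->H G-1->C H-0->I H-1->C I-0->B I-1->C

Run two small machines in parallel and take their product. One (5 states) tracks the count of `1`s modulo 5; the other (5 states) tracks how much of the suffix `1100` has currently been matched. Each combined state is a pair, one component from each; accept when both components accept. Equivalent product states are then merged.
       0  1 
>  A   A  B 
   B   B  C 
   C   C  D 
   D   D  E 
   E   E  F 
   F   A  G 
   G   H  C 
   H   I  C 
 * I   B  C 
(> = start, * = accepting)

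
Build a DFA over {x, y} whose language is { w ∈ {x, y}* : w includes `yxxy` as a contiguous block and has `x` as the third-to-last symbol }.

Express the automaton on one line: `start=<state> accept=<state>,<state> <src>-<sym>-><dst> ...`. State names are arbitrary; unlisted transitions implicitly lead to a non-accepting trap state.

start=s0 accept=s4,s5,s6,s11 s0-x->s0 s0-y->s1 s1-x->s2 s1-y->s1 s2-x->s3 s2-y->s1 s3-x->s0 s3-y->s4 s4-x->s5 s4-y->s6 s5-x->s7 s5-y->s8 s6-x->s9 s6-y->s10 s7-x->s11 s7-y->s4 s8-x->s5 s8-y->s6 s9-x->s7 s9-y->s8 s10-x->s9 s10-y->s10 s11-x->s11 s11-y->s4

Build one automaton per condition and run them in lockstep. The first has 5 states tracking whether and how much of `yxxy` has been seen; the second has 15 states tracking the last 3 symbols read. A product state is a pair (one from each), accepting exactly when both do. After merging equivalent states the machine shrinks.
With 12 states:
          x    y  
>  s0     s0   s1 
   s1     s2   s1 
   s2     s3   s1 
   s3     s0   s4 
 * s4     s5   s6 
 * s5     s7   s8 
 * s6     s9  s10 
   s7    s11   s4 
   s8     s5   s6 
   s9     s7   s8 
   s10    s9  s10 
 * s11   s11   s4 
(> = start, * = accepting)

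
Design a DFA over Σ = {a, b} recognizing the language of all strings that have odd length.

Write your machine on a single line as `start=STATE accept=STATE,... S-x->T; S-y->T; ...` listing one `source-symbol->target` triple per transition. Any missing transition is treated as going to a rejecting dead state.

start=q0; accept=q1; q0-a->q1; q0-b->q1; q1-a->q0; q1-b->q0

Only the length mod 2 matters, so use a 2-cycle: from any state, every input symbol moves to the next state, wrapping q1 back to q0. Mark q1 accepting.
With 2 states:
        a   b  
>  q0   q1  q1 
 * q1   q0  q0 
(> = start, * = accepting)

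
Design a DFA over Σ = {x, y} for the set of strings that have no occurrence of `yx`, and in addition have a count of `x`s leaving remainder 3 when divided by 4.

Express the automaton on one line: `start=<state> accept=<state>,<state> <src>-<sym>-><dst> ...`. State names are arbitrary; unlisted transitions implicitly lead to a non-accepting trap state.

start=A accept=E,F A-x->B A-y->C B-x->D B-y->C C-x->C C-y->C D-x->E D-y->C E-x->A E-y->F F-x->C F-y->F

Run two small machines in parallel and take their product. The first has 3 states tracking partial matches of the forbidden pattern `yx`; the second has 4 states tracking the count of `x`s modulo 4. A product state is a pair (one from each), accepting exactly when both do. Equivalent product states are then merged.
A 6-state machine:
       x  y 
>  A   B  C 
   B   D  C 
   C   C  C 
   D   E  C 
 * E   A  F 
 * F   C  F 
(> = start, * = accepting)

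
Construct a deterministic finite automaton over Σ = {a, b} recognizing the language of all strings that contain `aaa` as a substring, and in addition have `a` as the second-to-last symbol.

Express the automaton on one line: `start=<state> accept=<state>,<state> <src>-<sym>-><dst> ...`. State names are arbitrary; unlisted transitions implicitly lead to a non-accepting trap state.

Handle the two conditions separately and then intersect. The first has 4 states tracking whether and how much of `aaa` has been seen; the second has 7 states tracking the last 2 symbols read. A product state is a pair (one from each), accepting exactly when both do. Minimizing collapses redundant product states.
A 7-state machine:
        a   b  
>  q0   q1  q0 
   q1   q2  q0 
   q2   q3  q0 
 * q3   q3  q4 
 * q4   q5  q6 
   q5   q3  q4 
   q6   q5  q6 
(> = start, * = accepting)

start=q0 accept=q3,q4 q0-a->q1 q0-b->q0 q1-a->q2 q1-b->q0 q2-a->q3 q2-b->q0 q3-a->q3 q3-b->q4 q4-a->q5 q4-b->q6 q5-a->q3 q5-b->q4 q6-a->q5 q6-b->q6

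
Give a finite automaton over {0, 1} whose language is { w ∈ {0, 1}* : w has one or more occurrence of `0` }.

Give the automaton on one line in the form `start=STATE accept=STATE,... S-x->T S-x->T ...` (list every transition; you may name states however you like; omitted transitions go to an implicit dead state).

start=s0 accept=s1,s2 s0-0->s1 s0-1->s0 s1-0->s2 s1-1->s1 s2-0->s2 s2-1->s2

Count `0`s, saturating at 2: state s0 means no `0` yet, s1 means one `0` seen, s2 means more than one. Each `0` increments (capped at s2); other symbols loop. Accept from {s1, s2}.
3 states suffice.
        0   1  
>  s0   s1  s0 
 * s1   s2  s1 
 * s2   s2  s2 
(> = start, * = accepting)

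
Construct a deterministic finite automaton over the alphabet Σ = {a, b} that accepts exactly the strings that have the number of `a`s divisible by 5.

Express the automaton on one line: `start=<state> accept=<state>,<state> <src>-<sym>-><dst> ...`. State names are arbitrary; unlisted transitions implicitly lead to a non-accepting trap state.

start=q0 accept=q0 q0-a->q1 q0-b->q0 q1-a->q2 q1-b->q1 q2-a->q3 q2-b->q2 q3-a->q4 q3-b->q3 q4-a->q0 q4-b->q4

The only thing that matters is how many `a`s have appeared, reduced mod 5. Use one state per residue: q0 for 0, …, q4 for 4. Reading `a` moves to the next residue; anything else stays put. q0 is accepting.
5 states suffice.
        a   b  
>* q0   q1  q0 
   q1   q2  q1 
   q2   q3  q2 
   q3   q4  q3 
   q4   q0  q4 
(> = start, * = accepting)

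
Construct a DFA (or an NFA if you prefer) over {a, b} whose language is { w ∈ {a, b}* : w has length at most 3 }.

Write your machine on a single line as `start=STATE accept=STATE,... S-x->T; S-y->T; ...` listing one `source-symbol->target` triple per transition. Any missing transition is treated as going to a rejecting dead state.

Count input length up to 4: every symbol moves from S0 toward S4, which means 'more than 3' and absorbs. Accept from {S0, S1, S2, S3}.
        a   b  
>* S0   S1  S1 
 * S1   S2  S2 
 * S2   S3  S3 
 * S3   S4  S4 
   S4   S4  S4 
(> = start, * = accepting)

start=S0; accept=S0,S1,S2,S3; S0-a->S1; S0-b->S1; S1-a->S2; S1-b->S2; S2-a->S3; S2-b->S3; S3-a->S4; S3-b->S4; S4-a->S4; S4-b->S4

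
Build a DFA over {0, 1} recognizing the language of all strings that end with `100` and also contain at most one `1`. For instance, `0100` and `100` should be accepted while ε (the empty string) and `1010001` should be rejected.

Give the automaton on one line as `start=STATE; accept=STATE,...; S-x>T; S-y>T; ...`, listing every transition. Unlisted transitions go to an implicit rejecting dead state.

Run two small machines in parallel and take their product. One (4 states) tracks how much of the suffix `100` has currently been matched; the other (3 states) tracks the count of `1`s, saturating at 2. Each combined state is a pair, one component from each; accept when both components accept. Minimizing collapses redundant product states.
5 states suffice.
        0   1  
>  s0   s0  s1 
   s1   s2  s3 
   s2   s4  s3 
   s3   s3  s3 
 * s4   s3  s3 
(> = start, * = accepting)

start=s0; accept=s4; s0-0>s0; s0-1>s1; s1-0>s2; s1-1>s3; s2-0>s4; s2-1>s3; s3-0>s3; s3-1>s3; s4-0>s3; s4-1>s3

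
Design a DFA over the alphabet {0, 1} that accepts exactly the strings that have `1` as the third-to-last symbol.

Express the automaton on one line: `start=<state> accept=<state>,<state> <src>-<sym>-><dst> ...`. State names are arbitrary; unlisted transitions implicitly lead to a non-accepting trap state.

Because acceptance depends on a position counted from the end, the machine has to buffer the most recent 3 symbols. Make each state the string of the last up-to-3 symbols read; on input `x` shift the window left and append `x`. Accept when the buffered window has length 3 and begins with `1`.
With 15 states:
          0    1  
>  q0     q1   q2 
   q1     q3   q4 
   q2     q5   q6 
   q3     q7   q8 
   q4     q9  q10 
   q5    q11  q12 
   q6    q13  q14 
   q7     q7   q8 
   q8     q9  q10 
   q9    q11  q12 
   q10   q13  q14 
 * q11    q7   q8 
 * q12    q9  q10 
 * q13   q11  q12 
 * q14   q13  q14 
(> = start, * = accepting)

start=q0 accept=q11,q12,q13,q14 q0-0->q1 q0-1->q2 q1-0->q3 q1-1->q4 q2-0->q5 q2-1->q6 q3-0->q7 q3-1->q8 q4-0->q9 q4-1->q10 q5-0->q11 q5-1->q12 q6-0->q13 q6-1->q14 q7-0->q7 q7-1->q8 q8-0->q9 q8-1->q10 q9-0->q11 q9-1->q12 q10-0->q13 q10-1->q14 q11-0->q7 q11-1->q8 q12-0->q9 q12-1->q10 q13-0->q11 q13-1->q12 q14-0->q13 q14-1->q14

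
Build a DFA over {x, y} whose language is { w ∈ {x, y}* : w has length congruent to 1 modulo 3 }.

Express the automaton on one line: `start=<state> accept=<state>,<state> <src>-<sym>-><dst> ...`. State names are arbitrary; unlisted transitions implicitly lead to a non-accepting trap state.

Only the length mod 3 matters, so use a 3-cycle: from any state, every input symbol moves to the next state, wrapping s2 back to s0. Mark s1 accepting.
        x   y  
>  s0   s1  s1 
 * s1   s2  s2 
   s2   s0  s0 
(> = start, * = accepting)

start=s0 accept=s1 s0-x->s1 s0-y->s1 s1-x->s2 s1-y->s2 s2-x->s0 s2-y->s0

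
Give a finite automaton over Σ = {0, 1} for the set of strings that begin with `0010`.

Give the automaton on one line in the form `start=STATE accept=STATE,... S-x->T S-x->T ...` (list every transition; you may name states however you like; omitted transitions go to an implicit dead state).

Check the first 4 symbols one by one: q0 through q3 record how many have matched `0010` so far; any wrong symbol goes to the dead state q5. After all 4 match we enter the accepting sink q4.
        0   1  
>  q0   q1  q5 
   q1   q2  q5 
   q2   q5  q3 
   q3   q4  q5 
 * q4   q4  q4 
   q5   q5  q5 
(> = start, * = accepting)

start=q0 accept=q4 q0-0->q1 q0-1->q5 q1-0->q2 q1-1->q5 q2-0->q5 q2-1->q3 q3-0->q4 q3-1->q5 q4-0->q4 q4-1->q4 q5-0->q5 q5-1->q5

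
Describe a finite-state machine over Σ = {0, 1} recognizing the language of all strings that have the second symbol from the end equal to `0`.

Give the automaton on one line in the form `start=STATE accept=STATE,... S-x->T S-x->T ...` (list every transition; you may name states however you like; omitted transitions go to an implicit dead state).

Because acceptance depends on a position counted from the end, the machine has to buffer the most recent 2 symbols. Make each state the string of the last up-to-2 symbols read; on input `x` shift the window left and append `x`. Accept when the buffered window has length 2 and begins with `0`.
7 states suffice.
        0   1  
>  s0   s1  s2 
   s1   s3  s4 
   s2   s5  s6 
 * s3   s3  s4 
 * s4   s5  s6 
   s5   s3  s4 
   s6   s5  s6 
(> = start, * = accepting)

start=s0 accept=s3,s4 s0-0->s1 s0-1->s2 s1-0->s3 s1-1->s4 s2-0->s5 s2-1->s6 s3-0->s3 s3-1->s4 s4-0->s5 s4-1->s6 s5-0->s3 s5-1->s4 s6-0->s5 s6-1->s6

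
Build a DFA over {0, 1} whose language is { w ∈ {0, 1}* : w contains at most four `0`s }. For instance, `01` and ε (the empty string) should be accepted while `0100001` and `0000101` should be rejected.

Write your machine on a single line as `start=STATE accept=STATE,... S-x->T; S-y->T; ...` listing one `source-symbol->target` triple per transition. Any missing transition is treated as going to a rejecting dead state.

start=A; accept=A,B,C,D,E; A-0->B; A-1->A; B-0->C; B-1->B; C-0->D; C-1->C; D-0->E; D-1->D; E-0->F; E-1->E; F-0->F; F-1->F

Count `0`s, saturating at 5: states A through E mean 0 through 4 `0`s seen; F means more than 4. Each `0` increments (capped at F); other symbols loop. Accept from {A, B, C, D, E}.
       0  1 
>* A   B  A 
 * B   C  B 
 * C   D  C 
 * D   E  D 
 * E   F  E 
   F   F  F 
(> = start, * = accepting)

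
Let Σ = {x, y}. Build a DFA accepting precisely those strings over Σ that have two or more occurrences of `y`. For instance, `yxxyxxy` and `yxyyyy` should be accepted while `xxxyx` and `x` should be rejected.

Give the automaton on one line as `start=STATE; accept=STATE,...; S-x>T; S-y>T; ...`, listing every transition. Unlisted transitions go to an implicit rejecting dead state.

Count `y`s, saturating at 3: states S0 through S2 mean 0 through 2 `y`s seen; S3 means more than 2. Each `y` increments (capped at S3); other symbols loop. Accept from {S2, S3}.
4 states suffice.
        x   y  
>  S0   S0  S1 
   S1   S1  S2 
 * S2   S2  S3 
 * S3   S3  S3 
(> = start, * = accepting)

start=S0; accept=S2,S3; S0-x>S0; S0-y>S1; S1-x>S1; S1-y>S2; S2-x>S2; S2-y>S3; S3-x>S3; S3-y>S3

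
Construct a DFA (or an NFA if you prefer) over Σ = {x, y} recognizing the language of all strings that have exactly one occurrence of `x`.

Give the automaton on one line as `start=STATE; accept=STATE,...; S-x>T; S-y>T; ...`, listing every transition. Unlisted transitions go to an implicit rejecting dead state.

start=A; accept=B; A-x>B; A-y>A; B-x>C; B-y>B; C-x>C; C-y>C

Only the number of `x`s matters, and only up to 2. Make a chain A → B → C advanced by each `x` (with C absorbing); every other symbol self-loops. The accepting set is {B}.
       x  y 
>  A   B  A 
 * B   C  B 
   C   C  C 
(> = start, * = accepting)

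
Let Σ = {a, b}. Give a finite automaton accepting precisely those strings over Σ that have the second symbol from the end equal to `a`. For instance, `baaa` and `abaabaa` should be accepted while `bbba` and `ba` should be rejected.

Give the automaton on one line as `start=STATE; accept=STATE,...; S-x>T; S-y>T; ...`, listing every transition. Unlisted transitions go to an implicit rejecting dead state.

start=s0; accept=s3,s4; s0-a>s1; s0-b>s2; s1-a>s3; s1-b>s4; s2-a>s5; s2-b>s6; s3-a>s3; s3-b>s4; s4-a>s5; s4-b>s6; s5-a>s3; s5-b>s4; s6-a>s5; s6-b>s6

A DFA must remember the last 2 symbols (since which symbol is second-to-last isn't known until the input ends). Use one state per possible window of the last ≤2 symbols; accept from those whose window starts with `a`.
With 7 states:
        a   b  
>  s0   s1  s2 
   s1   s3  s4 
   s2   s5  s6 
 * s3   s3  s4 
 * s4   s5  s6 
   s5   s3  s4 
   s6   s5  s6 
(> = start, * = accepting)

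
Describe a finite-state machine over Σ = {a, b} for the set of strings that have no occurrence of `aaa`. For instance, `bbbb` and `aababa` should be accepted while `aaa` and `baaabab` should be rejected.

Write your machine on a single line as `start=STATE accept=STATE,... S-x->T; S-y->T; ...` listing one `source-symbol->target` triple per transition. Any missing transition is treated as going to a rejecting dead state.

Track partial matches of the forbidden pattern `aaa`. State s3 is a dead state reached once `aaa` has occurred; every other state accepts. s0 means no part of `aaa` is currently matched.
A 4-state machine:
        a   b  
>* s0   s1  s0 
 * s1   s2  s0 
 * s2   s3  s0 
   s3   s3  s3 
(> = start, * = accepting)

start=s0; accept=s0,s1,s2; s0-a->s1; s0-b->s0; s1-a->s2; s1-b->s0; s2-a->s3; s2-b->s0; s3-a->s3; s3-b->s3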